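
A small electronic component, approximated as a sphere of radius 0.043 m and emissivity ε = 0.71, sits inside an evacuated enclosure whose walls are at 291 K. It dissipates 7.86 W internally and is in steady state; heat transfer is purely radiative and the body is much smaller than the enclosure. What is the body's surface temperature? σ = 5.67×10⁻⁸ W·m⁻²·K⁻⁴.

For a small grey body in a large enclosure, net radiated power = εσA(T⁴ − T_w⁴).
Steady state: P = εσA(T⁴ − T_w⁴) with A = 4πr² = 0.02324 m².
T⁴ = P/(εσA) + T_w⁴ = 7.86/(0.71·5.67×10⁻⁸·0.02324) + (291)⁴
    = 8.403×10⁹ + 7.171×10⁹ = 1.557×10¹⁰ K⁴.

T ≈ 353 K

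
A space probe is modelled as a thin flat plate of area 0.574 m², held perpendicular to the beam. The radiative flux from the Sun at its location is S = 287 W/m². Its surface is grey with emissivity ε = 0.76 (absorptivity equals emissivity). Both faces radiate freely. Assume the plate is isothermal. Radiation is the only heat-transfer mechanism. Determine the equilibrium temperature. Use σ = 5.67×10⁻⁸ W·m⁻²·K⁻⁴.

At equilibrium, absorbed power = emitted power.
Absorbing cross-section = A = 0.5740 m²; emitting surface = 2A = 1.148 m² (ratio 2).
εS·A_cross = εσ·A_surf·T⁴  ⇒  T⁴ = S/(2σ)   (ε cancels).
T⁴ = 287/(2·5.67×10⁻⁸) = 2.531×10⁹ K⁴.
T = (2.531×10⁹)^(1/4).

T ≈ 224 K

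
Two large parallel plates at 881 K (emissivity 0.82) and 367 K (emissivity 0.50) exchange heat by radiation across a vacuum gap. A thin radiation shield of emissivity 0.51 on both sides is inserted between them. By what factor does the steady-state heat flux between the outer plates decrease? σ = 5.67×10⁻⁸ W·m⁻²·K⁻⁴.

factor ≈ 2.32

Without shield: q₀ = σΔ(T⁴)/(1/ε₁+1/ε₂−1) with denominator 2.220.
With shield the two gaps are in series; the resistances add: (1/ε₁+1/ε_s−1)+(1/ε_s+1/ε₂−1) = 2.180+2.961 = 5.141.
Heat-flux ratio q₀/q = 5.141/2.220.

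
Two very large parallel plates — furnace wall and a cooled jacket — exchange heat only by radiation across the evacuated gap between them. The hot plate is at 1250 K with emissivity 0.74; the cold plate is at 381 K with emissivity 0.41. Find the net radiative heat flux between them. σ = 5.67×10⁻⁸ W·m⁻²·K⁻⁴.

For two infinite grey parallel plates, q = σ(T₁⁴ − T₂⁴)/(1/ε₁ + 1/ε₂ − 1).
T₁⁴ − T₂⁴ = 2.441×10¹² − 2.107×10¹⁰ = 2.420×10¹² K⁴.
1/ε₁ + 1/ε₂ − 1 = 1.351 + 2.439 − 1 = 2.790.
q = 5.67×10⁻⁸ × 2.420×10¹² / 2.790.

q ≈ 49200 W/m²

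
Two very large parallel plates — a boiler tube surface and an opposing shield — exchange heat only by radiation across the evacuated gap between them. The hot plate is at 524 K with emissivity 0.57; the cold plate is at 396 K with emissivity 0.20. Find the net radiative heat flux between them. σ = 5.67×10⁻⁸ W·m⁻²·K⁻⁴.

For two infinite grey parallel plates, q = σ(T₁⁴ − T₂⁴)/(1/ε₁ + 1/ε₂ − 1).
T₁⁴ − T₂⁴ = 7.539×10¹⁰ − 2.459×10¹⁰ = 5.080×10¹⁰ K⁴.
1/ε₁ + 1/ε₂ − 1 = 1.754 + 5.000 − 1 = 5.754.
q = 5.67×10⁻⁸ × 5.080×10¹⁰ / 5.754.

q ≈ 501 W/m²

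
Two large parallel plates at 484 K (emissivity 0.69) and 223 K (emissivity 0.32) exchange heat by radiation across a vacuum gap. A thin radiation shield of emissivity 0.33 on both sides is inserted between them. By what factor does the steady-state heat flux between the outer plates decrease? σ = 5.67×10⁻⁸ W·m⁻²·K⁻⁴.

Without shield: q₀ = σΔ(T⁴)/(1/ε₁+1/ε₂−1) with denominator 3.574.
With shield the two gaps are in series; the resistances add: (1/ε₁+1/ε_s−1)+(1/ε_s+1/ε₂−1) = 3.480+5.155 = 8.635.
Heat-flux ratio q₀/q = 8.635/3.574.

factor ≈ 2.42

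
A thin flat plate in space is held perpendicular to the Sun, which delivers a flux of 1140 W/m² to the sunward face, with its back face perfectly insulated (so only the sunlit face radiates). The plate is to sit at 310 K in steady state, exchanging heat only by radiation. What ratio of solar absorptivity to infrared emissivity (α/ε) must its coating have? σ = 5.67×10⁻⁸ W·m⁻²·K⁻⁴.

α/ε ≈ 0.459

Balance: αS·A = εσ·1A·T⁴ ⇒ α/ε = σT⁴/S.
α/ε = 5.67×10⁻⁸·(310)⁴/1140 = 5.67×10⁻⁸·9.235×10⁹/1140.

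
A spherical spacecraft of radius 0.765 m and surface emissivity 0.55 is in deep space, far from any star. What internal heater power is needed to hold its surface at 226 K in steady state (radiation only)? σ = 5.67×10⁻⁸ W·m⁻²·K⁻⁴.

P = εσ·4πr²·T⁴.
4πr² = 7.354 m²; T⁴ = 2.609×10⁹ K⁴.
P = 0.55·5.67×10⁻⁸·7.354·2.609×10⁹.

P ≈ 598 W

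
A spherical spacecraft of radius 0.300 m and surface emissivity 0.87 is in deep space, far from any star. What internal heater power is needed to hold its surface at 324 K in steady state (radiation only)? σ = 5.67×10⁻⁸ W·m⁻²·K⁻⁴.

P ≈ 615 W

P = εσ·4πr²·T⁴.
4πr² = 1.131 m²; T⁴ = 1.102×10¹⁰ K⁴.
P = 0.87·5.67×10⁻⁸·1.131·1.102×10¹⁰.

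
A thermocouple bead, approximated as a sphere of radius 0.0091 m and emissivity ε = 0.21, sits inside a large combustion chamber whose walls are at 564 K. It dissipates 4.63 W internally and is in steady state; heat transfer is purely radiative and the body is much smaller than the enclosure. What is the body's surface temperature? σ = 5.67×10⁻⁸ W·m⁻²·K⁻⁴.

T ≈ 830 K

For a small grey body in a large enclosure, net radiated power = εσA(T⁴ − T_w⁴).
Steady state: P = εσA(T⁴ − T_w⁴) with A = 4πr² = 0.001041 m².
T⁴ = P/(εσA) + T_w⁴ = 4.63/(0.21·5.67×10⁻⁸·0.001041) + (564)⁴
    = 3.737×10¹¹ + 1.012×10¹¹ = 4.749×10¹¹ K⁴.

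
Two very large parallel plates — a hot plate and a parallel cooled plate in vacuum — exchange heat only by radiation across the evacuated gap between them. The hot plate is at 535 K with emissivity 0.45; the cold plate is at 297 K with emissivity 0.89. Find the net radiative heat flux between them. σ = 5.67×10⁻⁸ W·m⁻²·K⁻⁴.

q ≈ 1790 W/m²

For two infinite grey parallel plates, q = σ(T₁⁴ − T₂⁴)/(1/ε₁ + 1/ε₂ − 1).
T₁⁴ − T₂⁴ = 8.192×10¹⁰ − 7.781×10⁹ = 7.414×10¹⁰ K⁴.
1/ε₁ + 1/ε₂ − 1 = 2.222 + 1.124 − 1 = 2.346.
q = 5.67×10⁻⁸ × 7.414×10¹⁰ / 2.346.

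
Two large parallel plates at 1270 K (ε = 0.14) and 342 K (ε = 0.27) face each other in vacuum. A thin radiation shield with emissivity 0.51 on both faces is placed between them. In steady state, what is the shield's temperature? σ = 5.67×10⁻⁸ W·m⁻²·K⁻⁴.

T_s ≈ 990 K

In steady state the net flux on the hot side equals that on the cold side.
σ(T₁⁴−T_s⁴)/D₁ = σ(T_s⁴−T₂⁴)/D₂, with D₁ = 1/ε₁+1/ε_s−1 = 8.104, D₂ = 1/ε_s+1/ε₂−1 = 4.664.
Solve for T_s⁴: T_s⁴ = (D₂·T₁⁴ + D₁·T₂⁴)/(D₁+D₂) = 9.591×10¹¹ K⁴.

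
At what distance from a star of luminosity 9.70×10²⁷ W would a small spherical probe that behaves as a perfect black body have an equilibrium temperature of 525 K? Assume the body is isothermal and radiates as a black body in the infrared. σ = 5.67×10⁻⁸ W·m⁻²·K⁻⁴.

For an isothermal black-emitting sphere, (1−a)S·πr² = σ·4πr²·T⁴ ⇒ S = 4σT⁴/(1−a).
S = 4·5.67×10⁻⁸·(525)⁴/1.00 = 17230 W/m².
Flux falls as S = L/(4πd²), so d = √(L/(4πS)) = √(9.70×10²⁷/(4π·17230)).

d ≈ 2.12×10¹¹ m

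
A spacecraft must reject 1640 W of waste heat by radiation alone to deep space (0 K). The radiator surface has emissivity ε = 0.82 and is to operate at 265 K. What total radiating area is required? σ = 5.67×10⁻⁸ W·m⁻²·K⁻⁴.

P = εσA T⁴ ⇒ A = P/(εσT⁴).
T⁴ = 4.932×10⁹ K⁴.
A = 1640/(0.82 × 5.67×10⁻⁸ × 4.932×10⁹).

A ≈ 7.15 m²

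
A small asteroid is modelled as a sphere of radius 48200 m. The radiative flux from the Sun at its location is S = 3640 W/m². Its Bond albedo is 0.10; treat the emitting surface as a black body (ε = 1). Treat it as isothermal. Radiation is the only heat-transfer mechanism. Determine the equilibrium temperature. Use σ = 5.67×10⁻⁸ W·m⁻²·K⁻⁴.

T ≈ 347 K

At equilibrium, absorbed power = emitted power.
Absorbing cross-section = πr² = 7.299×10⁹ m²; emitting surface = 4πr² = 2.919×10¹⁰ m² (ratio 4).
(1−a)S·A_cross = εσ·A_surf·T⁴  ⇒  T⁴ = (1−a)S/(4σ).
T⁴ = 0.900·3640/(4·5.67×10⁻⁸) = 1.444×10¹⁰ K⁴.
T = (1.444×10¹⁰)^(1/4).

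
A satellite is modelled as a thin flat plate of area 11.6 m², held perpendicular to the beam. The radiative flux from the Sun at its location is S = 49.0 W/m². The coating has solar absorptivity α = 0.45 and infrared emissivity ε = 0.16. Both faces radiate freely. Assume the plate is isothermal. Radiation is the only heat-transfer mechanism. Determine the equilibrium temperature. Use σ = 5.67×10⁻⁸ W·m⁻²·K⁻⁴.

T ≈ 187 K

At equilibrium, absorbed power = emitted power.
Absorbing cross-section = A = 11.60 m²; emitting surface = 2A = 23.20 m² (ratio 2).
αS·A_cross = εσ·A_surf·T⁴  ⇒  T⁴ = αS/(ε·2σ).
T⁴ = 0.450·49.0/(0.16·2·5.67×10⁻⁸) = 1.215×10⁹ K⁴.
T = (1.215×10⁹)^(1/4).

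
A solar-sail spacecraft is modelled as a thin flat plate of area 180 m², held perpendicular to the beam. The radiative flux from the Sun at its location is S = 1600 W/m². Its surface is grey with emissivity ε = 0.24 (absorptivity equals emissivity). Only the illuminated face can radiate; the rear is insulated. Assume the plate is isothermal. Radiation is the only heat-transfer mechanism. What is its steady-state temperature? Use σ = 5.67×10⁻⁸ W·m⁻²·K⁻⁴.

At equilibrium, absorbed power = emitted power.
Absorbing cross-section = A = 180.0 m²; emitting surface = A = 180.0 m² (ratio 1).
εS·A_cross = εσ·A_surf·T⁴  ⇒  T⁴ = S/(1σ)   (ε cancels).
T⁴ = 1600/(1·5.67×10⁻⁸) = 2.822×10¹⁰ K⁴.
T = (2.822×10¹⁰)^(1/4).

T ≈ 410 K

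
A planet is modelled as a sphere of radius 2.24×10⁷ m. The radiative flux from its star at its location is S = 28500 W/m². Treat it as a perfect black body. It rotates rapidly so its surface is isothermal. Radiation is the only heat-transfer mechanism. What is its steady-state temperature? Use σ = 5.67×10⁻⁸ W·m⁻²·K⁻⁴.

T ≈ 595 K

At equilibrium, absorbed power = emitted power.
Absorbing cross-section = πr² = 1.576×10¹⁵ m²; emitting surface = 4πr² = 6.305×10¹⁵ m² (ratio 4).
S·A_cross = εσ·A_surf·T⁴  ⇒  T⁴ = S/(4σ).
T⁴ = 1.00·28500/(4·5.67×10⁻⁸) = 1.257×10¹¹ K⁴.
T = (1.257×10¹¹)^(1/4).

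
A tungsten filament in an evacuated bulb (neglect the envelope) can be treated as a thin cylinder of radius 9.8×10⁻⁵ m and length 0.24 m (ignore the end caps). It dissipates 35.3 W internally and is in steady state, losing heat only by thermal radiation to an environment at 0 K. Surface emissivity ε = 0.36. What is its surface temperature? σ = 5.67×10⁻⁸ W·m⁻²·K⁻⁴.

T ≈ 1850 K

Steady state: internal power = radiated power, P = εσA T⁴.
Radiating area A = 2πrL = 1.478×10⁻⁴ m².
T⁴ = P/(εσA) = 35.3/(0.36·5.67×10⁻⁸·1.478×10⁻⁴) = 1.170×10¹³ K⁴.
T = (1.170×10¹³)^(1/4).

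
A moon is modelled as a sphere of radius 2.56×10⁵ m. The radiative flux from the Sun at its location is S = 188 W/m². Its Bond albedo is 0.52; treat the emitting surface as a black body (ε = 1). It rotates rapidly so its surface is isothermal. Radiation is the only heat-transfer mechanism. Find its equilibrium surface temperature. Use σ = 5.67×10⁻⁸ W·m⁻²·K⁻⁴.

At equilibrium, absorbed power = emitted power.
Absorbing cross-section = πr² = 2.059×10¹¹ m²; emitting surface = 4πr² = 8.235×10¹¹ m² (ratio 4).
(1−a)S·A_cross = εσ·A_surf·T⁴  ⇒  T⁴ = (1−a)S/(4σ).
T⁴ = 0.480·188/(4·5.67×10⁻⁸) = 3.979×10⁸ K⁴.
T = (3.979×10⁸)^(1/4).

T ≈ 141 K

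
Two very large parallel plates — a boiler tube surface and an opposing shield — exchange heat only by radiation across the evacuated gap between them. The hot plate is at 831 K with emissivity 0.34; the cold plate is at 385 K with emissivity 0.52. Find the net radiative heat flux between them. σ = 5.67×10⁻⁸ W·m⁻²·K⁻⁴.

For two infinite grey parallel plates, q = σ(T₁⁴ − T₂⁴)/(1/ε₁ + 1/ε₂ − 1).
T₁⁴ − T₂⁴ = 4.769×10¹¹ − 2.197×10¹⁰ = 4.549×10¹¹ K⁴.
1/ε₁ + 1/ε₂ − 1 = 2.941 + 1.923 − 1 = 3.864.
q = 5.67×10⁻⁸ × 4.549×10¹¹ / 3.864.

q ≈ 6670 W/m²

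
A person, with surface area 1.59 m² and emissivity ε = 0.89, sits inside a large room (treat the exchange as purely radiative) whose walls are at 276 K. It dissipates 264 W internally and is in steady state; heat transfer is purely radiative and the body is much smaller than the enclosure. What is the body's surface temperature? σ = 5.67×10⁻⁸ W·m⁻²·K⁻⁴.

For a small grey body in a large enclosure, net radiated power = εσA(T⁴ − T_w⁴).
Steady state: P = εσA(T⁴ − T_w⁴) with A = 1.59 m².
T⁴ = P/(εσA) + T_w⁴ = 264/(0.89·5.67×10⁻⁸·1.590) + (276)⁴
    = 3.290×10⁹ + 5.803×10⁹ = 9.093×10⁹ K⁴.

T ≈ 309 K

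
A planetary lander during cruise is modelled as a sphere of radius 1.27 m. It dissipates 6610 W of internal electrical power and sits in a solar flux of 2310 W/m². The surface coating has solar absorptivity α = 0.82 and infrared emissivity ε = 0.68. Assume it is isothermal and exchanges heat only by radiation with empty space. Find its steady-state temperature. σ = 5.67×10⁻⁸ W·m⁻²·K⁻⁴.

At steady state, absorbed solar power + internal power = radiated power.
Absorbed: α·S·A_cross = 0.82·2310·5.067 = 9598 W (cross-section πr²).
Total input = 9598 + 6610 = 16210 W.
Radiated: εσ·A_surf·T⁴ with A_surf = 4πr² = 20.27 m².
T⁴ = 16210/(0.68·5.67×10⁻⁸·20.27) = 2.074×10¹⁰ K⁴.

T ≈ 379 K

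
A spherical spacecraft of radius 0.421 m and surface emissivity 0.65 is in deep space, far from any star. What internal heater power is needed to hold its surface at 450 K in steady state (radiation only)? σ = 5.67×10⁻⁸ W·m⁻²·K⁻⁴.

P ≈ 3370 W

P = εσ·4πr²·T⁴.
4πr² = 2.227 m²; T⁴ = 4.101×10¹⁰ K⁴.
P = 0.65·5.67×10⁻⁸·2.227·4.101×10¹⁰.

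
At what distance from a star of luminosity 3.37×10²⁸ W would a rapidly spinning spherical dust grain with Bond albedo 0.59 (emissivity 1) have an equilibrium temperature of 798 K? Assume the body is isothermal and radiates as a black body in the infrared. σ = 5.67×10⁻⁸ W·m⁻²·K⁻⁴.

For an isothermal black-emitting sphere, (1−a)S·πr² = σ·4πr²·T⁴ ⇒ S = 4σT⁴/(1−a).
S = 4·5.67×10⁻⁸·(798)⁴/0.410 = 2.243×10⁵ W/m².
Flux falls as S = L/(4πd²), so d = √(L/(4πS)) = √(3.37×10²⁸/(4π·2.243×10⁵)).

d ≈ 1.09×10¹¹ m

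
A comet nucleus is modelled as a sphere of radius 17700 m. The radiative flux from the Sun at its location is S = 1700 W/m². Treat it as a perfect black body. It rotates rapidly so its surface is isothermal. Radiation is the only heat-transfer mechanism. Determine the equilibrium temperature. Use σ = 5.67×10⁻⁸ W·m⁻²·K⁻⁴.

At equilibrium, absorbed power = emitted power.
Absorbing cross-section = πr² = 9.842×10⁸ m²; emitting surface = 4πr² = 3.937×10⁹ m² (ratio 4).
S·A_cross = εσ·A_surf·T⁴  ⇒  T⁴ = S/(4σ).
T⁴ = 1.00·1700/(4·5.67×10⁻⁸) = 7.496×10⁹ K⁴.
T = (7.496×10⁹)^(1/4).

T ≈ 294 K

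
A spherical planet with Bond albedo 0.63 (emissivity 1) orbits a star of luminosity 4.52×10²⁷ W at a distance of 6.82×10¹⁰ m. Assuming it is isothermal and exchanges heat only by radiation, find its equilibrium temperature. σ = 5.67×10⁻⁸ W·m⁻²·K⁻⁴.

T ≈ 596 K

First find the stellar flux at distance d: S = L/(4πd²) = 4.52×10²⁷/(4π·(6.82×10¹⁰)²) = 77330 W/m².
For an isothermal sphere, absorbed (1−a)S·πr² = emitted σ·4πr²·T⁴, so T⁴ = (1−a)S/(4σ).
T⁴ = 0.370·77330/(4·5.67×10⁻⁸) = 1.262×10¹¹ K⁴.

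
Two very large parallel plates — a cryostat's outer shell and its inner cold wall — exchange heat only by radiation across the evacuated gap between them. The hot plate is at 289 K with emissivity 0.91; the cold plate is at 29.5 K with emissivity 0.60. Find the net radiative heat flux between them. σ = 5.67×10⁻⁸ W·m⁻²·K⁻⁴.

For two infinite grey parallel plates, q = σ(T₁⁴ − T₂⁴)/(1/ε₁ + 1/ε₂ − 1).
T₁⁴ − T₂⁴ = 6.976×10⁹ − 7.573×10⁵ = 6.975×10⁹ K⁴.
1/ε₁ + 1/ε₂ − 1 = 1.099 + 1.667 − 1 = 1.766.
q = 5.67×10⁻⁸ × 6.975×10⁹ / 1.766.

q ≈ 224 W/m²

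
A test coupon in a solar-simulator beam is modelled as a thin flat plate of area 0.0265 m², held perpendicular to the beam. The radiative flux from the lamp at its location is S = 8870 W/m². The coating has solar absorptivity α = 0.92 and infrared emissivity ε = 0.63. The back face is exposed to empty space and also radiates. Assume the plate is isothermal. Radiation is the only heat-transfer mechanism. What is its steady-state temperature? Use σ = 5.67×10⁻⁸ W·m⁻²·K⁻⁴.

T ≈ 581 K

At equilibrium, absorbed power = emitted power.
Absorbing cross-section = A = 0.02650 m²; emitting surface = 2A = 0.05300 m² (ratio 2).
αS·A_cross = εσ·A_surf·T⁴  ⇒  T⁴ = αS/(ε·2σ).
T⁴ = 0.920·8870/(0.63·2·5.67×10⁻⁸) = 1.142×10¹¹ K⁴.
T = (1.142×10¹¹)^(1/4).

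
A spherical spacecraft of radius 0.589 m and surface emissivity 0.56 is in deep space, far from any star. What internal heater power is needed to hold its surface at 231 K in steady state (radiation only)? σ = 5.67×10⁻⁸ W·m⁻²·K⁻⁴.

P ≈ 394 W

P = εσ·4πr²·T⁴.
4πr² = 4.360 m²; T⁴ = 2.847×10⁹ K⁴.
P = 0.56·5.67×10⁻⁸·4.360·2.847×10⁹.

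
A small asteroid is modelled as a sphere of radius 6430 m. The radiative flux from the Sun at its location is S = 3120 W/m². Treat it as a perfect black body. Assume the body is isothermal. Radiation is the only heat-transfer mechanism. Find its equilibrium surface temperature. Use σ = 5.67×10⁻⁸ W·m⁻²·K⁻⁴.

T ≈ 342 K

At equilibrium, absorbed power = emitted power.
Absorbing cross-section = πr² = 1.299×10⁸ m²; emitting surface = 4πr² = 5.196×10⁸ m² (ratio 4).
S·A_cross = εσ·A_surf·T⁴  ⇒  T⁴ = S/(4σ).
T⁴ = 1.00·3120/(4·5.67×10⁻⁸) = 1.376×10¹⁰ K⁴.
T = (1.376×10¹⁰)^(1/4).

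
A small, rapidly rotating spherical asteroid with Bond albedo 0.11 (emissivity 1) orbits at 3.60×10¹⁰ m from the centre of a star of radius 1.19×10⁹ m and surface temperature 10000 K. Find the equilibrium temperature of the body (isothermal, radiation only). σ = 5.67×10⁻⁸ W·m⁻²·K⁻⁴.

T ≈ 1250 K

The star's surface emits σT_*⁴; at distance d the flux is S = σT_*⁴(R_*/d)².
S = 5.67×10⁻⁸·(10000)⁴·(1.19×10⁹/3.60×10¹⁰)² = 6.195×10⁵ W/m².
For an isothermal sphere T⁴ = (1−a)S/(4σ) = 2.431×10¹² K⁴.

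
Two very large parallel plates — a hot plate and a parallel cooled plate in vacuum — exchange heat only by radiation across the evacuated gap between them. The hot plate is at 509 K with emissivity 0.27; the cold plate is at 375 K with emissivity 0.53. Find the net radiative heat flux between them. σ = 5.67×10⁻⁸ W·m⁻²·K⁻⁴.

For two infinite grey parallel plates, q = σ(T₁⁴ − T₂⁴)/(1/ε₁ + 1/ε₂ − 1).
T₁⁴ − T₂⁴ = 6.712×10¹⁰ − 1.978×10¹⁰ = 4.735×10¹⁰ K⁴.
1/ε₁ + 1/ε₂ − 1 = 3.704 + 1.887 − 1 = 4.590.
q = 5.67×10⁻⁸ × 4.735×10¹⁰ / 4.590.

q ≈ 585 W/m²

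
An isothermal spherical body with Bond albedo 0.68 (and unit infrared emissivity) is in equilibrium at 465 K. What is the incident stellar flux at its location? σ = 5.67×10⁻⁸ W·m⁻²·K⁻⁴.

(1−a)S·πr² = σ·4πr²·T⁴ ⇒ S = 4σT⁴/(1−a).
S = 4·5.67×10⁻⁸·4.675×10¹⁰/0.320.

S ≈ 33100 W/m²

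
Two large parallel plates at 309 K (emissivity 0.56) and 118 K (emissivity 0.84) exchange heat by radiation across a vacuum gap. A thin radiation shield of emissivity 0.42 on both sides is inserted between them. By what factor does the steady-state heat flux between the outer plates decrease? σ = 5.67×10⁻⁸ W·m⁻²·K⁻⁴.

factor ≈ 2.90

Without shield: q₀ = σΔ(T⁴)/(1/ε₁+1/ε₂−1) with denominator 1.976.
With shield the two gaps are in series; the resistances add: (1/ε₁+1/ε_s−1)+(1/ε_s+1/ε₂−1) = 3.167+2.571 = 5.738.
Heat-flux ratio q₀/q = 5.738/1.976.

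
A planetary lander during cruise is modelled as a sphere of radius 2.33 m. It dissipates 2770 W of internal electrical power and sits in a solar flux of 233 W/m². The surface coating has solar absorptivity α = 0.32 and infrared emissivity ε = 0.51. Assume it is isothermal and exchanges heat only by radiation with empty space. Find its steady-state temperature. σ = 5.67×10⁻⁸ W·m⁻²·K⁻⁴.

T ≈ 213 K

At steady state, absorbed solar power + internal power = radiated power.
Absorbed: α·S·A_cross = 0.32·233·17.06 = 1272 W (cross-section πr²).
Total input = 1272 + 2770 = 4042 W.
Radiated: εσ·A_surf·T⁴ with A_surf = 4πr² = 68.22 m².
T⁴ = 4042/(0.51·5.67×10⁻⁸·68.22) = 2.049×10⁹ K⁴.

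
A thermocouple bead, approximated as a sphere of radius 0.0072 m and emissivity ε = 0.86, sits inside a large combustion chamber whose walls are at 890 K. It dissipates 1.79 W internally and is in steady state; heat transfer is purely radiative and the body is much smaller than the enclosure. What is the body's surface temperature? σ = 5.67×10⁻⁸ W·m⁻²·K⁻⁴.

T ≈ 909 K

For a small grey body in a large enclosure, net radiated power = εσA(T⁴ − T_w⁴).
Steady state: P = εσA(T⁴ − T_w⁴) with A = 4πr² = 6.514×10⁻⁴ m².
T⁴ = P/(εσA) + T_w⁴ = 1.79/(0.86·5.67×10⁻⁸·6.514×10⁻⁴) + (890)⁴
    = 5.635×10¹⁰ + 6.274×10¹¹ = 6.838×10¹¹ K⁴.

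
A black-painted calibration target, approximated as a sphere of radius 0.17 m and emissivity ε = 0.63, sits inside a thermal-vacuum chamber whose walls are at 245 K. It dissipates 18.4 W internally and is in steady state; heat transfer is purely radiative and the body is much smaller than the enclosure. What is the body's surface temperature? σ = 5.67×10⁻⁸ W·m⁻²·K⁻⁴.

For a small grey body in a large enclosure, net radiated power = εσA(T⁴ − T_w⁴).
Steady state: P = εσA(T⁴ − T_w⁴) with A = 4πr² = 0.3632 m².
T⁴ = P/(εσA) + T_w⁴ = 18.4/(0.63·5.67×10⁻⁸·0.3632) + (245)⁴
    = 1.418×10⁹ + 3.603×10⁹ = 5.021×10⁹ K⁴.

T ≈ 266 K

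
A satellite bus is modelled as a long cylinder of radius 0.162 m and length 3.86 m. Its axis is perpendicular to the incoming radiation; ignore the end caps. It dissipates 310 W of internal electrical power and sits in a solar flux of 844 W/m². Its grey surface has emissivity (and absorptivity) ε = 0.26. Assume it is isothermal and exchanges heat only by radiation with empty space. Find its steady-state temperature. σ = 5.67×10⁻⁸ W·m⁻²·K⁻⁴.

At steady state, absorbed solar power + internal power = radiated power.
Absorbed: α·S·A_cross = 0.26·844·1.251 = 274.4 W (cross-section 2rL).
Total input = 274.4 + 310 = 584.4 W.
Radiated: εσ·A_surf·T⁴ with A_surf = 2πrL = 3.929 m².
T⁴ = 584.4/(0.26·5.67×10⁻⁸·3.929) = 1.009×10¹⁰ K⁴.

T ≈ 317 K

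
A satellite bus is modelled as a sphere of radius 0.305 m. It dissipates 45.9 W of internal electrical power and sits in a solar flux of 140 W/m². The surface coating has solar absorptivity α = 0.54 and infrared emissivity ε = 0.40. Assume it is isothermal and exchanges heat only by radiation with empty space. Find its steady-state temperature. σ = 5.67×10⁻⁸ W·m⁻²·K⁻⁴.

T ≈ 225 K

At steady state, absorbed solar power + internal power = radiated power.
Absorbed: α·S·A_cross = 0.54·140·0.2922 = 22.09 W (cross-section πr²).
Total input = 22.09 + 45.9 = 67.99 W.
Radiated: εσ·A_surf·T⁴ with A_surf = 4πr² = 1.169 m².
T⁴ = 67.99/(0.40·5.67×10⁻⁸·1.169) = 2.565×10⁹ K⁴.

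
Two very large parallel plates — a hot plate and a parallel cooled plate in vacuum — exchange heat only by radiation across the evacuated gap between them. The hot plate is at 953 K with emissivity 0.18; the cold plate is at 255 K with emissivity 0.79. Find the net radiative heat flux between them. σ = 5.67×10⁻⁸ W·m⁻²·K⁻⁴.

q ≈ 7990 W/m²

For two infinite grey parallel plates, q = σ(T₁⁴ − T₂⁴)/(1/ε₁ + 1/ε₂ − 1).
T₁⁴ − T₂⁴ = 8.248×10¹¹ − 4.228×10⁹ = 8.206×10¹¹ K⁴.
1/ε₁ + 1/ε₂ − 1 = 5.556 + 1.266 − 1 = 5.821.
q = 5.67×10⁻⁸ × 8.206×10¹¹ / 5.821.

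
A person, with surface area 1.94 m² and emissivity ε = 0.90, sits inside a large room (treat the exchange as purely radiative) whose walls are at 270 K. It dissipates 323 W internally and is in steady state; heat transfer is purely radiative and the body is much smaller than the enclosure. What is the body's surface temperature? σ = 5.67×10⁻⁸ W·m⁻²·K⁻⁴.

T ≈ 304 K

For a small grey body in a large enclosure, net radiated power = εσA(T⁴ − T_w⁴).
Steady state: P = εσA(T⁴ − T_w⁴) with A = 1.94 m².
T⁴ = P/(εσA) + T_w⁴ = 323/(0.90·5.67×10⁻⁸·1.940) + (270)⁴
    = 3.263×10⁹ + 5.314×10⁹ = 8.577×10⁹ K⁴.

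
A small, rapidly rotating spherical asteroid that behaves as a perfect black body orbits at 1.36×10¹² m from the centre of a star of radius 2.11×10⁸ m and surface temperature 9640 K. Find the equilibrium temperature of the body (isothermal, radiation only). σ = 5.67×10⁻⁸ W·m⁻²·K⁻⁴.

The star's surface emits σT_*⁴; at distance d the flux is S = σT_*⁴(R_*/d)².
S = 5.67×10⁻⁸·(9640)⁴·(2.11×10⁸/1.36×10¹²)² = 11.79 W/m².
For an isothermal sphere T⁴ = (1−a)S/(4σ) = 5.197×10⁷ K⁴.

T ≈ 84.9 K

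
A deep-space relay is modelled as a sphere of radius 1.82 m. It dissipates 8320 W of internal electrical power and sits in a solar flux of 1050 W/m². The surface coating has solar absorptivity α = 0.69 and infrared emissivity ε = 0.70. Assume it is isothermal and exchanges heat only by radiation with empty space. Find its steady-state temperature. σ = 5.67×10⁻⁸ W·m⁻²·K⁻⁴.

At steady state, absorbed solar power + internal power = radiated power.
Absorbed: α·S·A_cross = 0.69·1050·10.41 = 7539 W (cross-section πr²).
Total input = 7539 + 8320 = 15860 W.
Radiated: εσ·A_surf·T⁴ with A_surf = 4πr² = 41.62 m².
T⁴ = 15860/(0.70·5.67×10⁻⁸·41.62) = 9.600×10⁹ K⁴.

T ≈ 313 K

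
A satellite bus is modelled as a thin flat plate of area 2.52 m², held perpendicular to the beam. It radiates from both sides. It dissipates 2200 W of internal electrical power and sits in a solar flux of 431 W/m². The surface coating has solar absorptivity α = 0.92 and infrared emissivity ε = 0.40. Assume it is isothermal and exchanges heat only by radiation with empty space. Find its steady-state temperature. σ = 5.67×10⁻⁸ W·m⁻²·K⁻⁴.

At steady state, absorbed solar power + internal power = radiated power.
Absorbed: α·S·A_cross = 0.92·431·2.520 = 999.2 W (cross-section A).
Total input = 999.2 + 2200 = 3199 W.
Radiated: εσ·A_surf·T⁴ with A_surf = 2A = 5.040 m².
T⁴ = 3199/(0.40·5.67×10⁻⁸·5.040) = 2.799×10¹⁰ K⁴.

T ≈ 409 K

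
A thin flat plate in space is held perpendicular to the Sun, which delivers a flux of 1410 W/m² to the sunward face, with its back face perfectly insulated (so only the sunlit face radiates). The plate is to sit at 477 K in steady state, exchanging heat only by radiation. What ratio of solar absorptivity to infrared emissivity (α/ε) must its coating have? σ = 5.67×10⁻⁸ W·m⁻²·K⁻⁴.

α/ε ≈ 2.08

Balance: αS·A = εσ·1A·T⁴ ⇒ α/ε = σT⁴/S.
α/ε = 5.67×10⁻⁸·(477)⁴/1410 = 5.67×10⁻⁸·5.177×10¹⁰/1410.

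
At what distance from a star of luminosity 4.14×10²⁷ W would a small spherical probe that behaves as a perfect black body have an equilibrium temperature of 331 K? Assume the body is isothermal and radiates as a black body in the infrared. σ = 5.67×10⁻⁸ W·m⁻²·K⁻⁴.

For an isothermal black-emitting sphere, (1−a)S·πr² = σ·4πr²·T⁴ ⇒ S = 4σT⁴/(1−a).
S = 4·5.67×10⁻⁸·(331)⁴/1.00 = 2722 W/m².
Flux falls as S = L/(4πd²), so d = √(L/(4πS)) = √(4.14×10²⁷/(4π·2722)).

d ≈ 3.48×10¹¹ m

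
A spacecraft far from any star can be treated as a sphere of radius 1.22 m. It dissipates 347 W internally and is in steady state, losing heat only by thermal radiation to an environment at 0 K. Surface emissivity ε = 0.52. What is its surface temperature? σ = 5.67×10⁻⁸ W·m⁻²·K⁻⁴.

Steady state: internal power = radiated power, P = εσA T⁴.
Radiating area A = 4πr² = 18.70 m².
T⁴ = P/(εσA) = 347/(0.52·5.67×10⁻⁸·18.70) = 6.292×10⁸ K⁴.
T = (6.292×10⁸)^(1/4).

T ≈ 158 K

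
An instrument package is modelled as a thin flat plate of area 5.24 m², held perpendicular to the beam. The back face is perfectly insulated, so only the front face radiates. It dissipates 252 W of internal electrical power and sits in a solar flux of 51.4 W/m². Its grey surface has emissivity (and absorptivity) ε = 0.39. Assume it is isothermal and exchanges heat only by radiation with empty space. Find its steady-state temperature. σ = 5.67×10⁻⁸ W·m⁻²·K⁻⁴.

At steady state, absorbed solar power + internal power = radiated power.
Absorbed: α·S·A_cross = 0.39·51.4·5.240 = 105.0 W (cross-section A).
Total input = 105.0 + 252 = 357.0 W.
Radiated: εσ·A_surf·T⁴ with A_surf = A = 5.240 m².
T⁴ = 357.0/(0.39·5.67×10⁻⁸·5.240) = 3.081×10⁹ K⁴.

T ≈ 236 K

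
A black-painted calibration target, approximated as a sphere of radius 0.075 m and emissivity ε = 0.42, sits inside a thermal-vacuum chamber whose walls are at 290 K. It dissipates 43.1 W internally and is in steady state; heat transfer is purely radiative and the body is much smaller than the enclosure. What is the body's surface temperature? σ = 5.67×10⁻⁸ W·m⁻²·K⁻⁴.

T ≈ 425 K

For a small grey body in a large enclosure, net radiated power = εσA(T⁴ − T_w⁴).
Steady state: P = εσA(T⁴ − T_w⁴) with A = 4πr² = 0.07069 m².
T⁴ = P/(εσA) + T_w⁴ = 43.1/(0.42·5.67×10⁻⁸·0.07069) + (290)⁴
    = 2.560×10¹⁰ + 7.073×10⁹ = 3.268×10¹⁰ K⁴.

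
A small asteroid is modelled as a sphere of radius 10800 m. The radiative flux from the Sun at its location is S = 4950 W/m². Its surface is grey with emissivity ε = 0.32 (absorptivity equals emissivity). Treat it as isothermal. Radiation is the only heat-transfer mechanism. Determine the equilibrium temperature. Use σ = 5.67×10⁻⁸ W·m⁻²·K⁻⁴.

At equilibrium, absorbed power = emitted power.
Absorbing cross-section = πr² = 3.664×10⁸ m²; emitting surface = 4πr² = 1.466×10⁹ m² (ratio 4).
εS·A_cross = εσ·A_surf·T⁴  ⇒  T⁴ = S/(4σ)   (ε cancels).
T⁴ = 4950/(4·5.67×10⁻⁸) = 2.183×10¹⁰ K⁴.
T = (2.183×10¹⁰)^(1/4).

T ≈ 384 K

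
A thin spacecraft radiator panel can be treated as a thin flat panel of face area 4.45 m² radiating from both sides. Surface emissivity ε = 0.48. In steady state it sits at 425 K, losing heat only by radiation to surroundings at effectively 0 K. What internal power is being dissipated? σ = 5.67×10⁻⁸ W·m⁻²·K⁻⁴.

P ≈ 7900 W

Steady state: P = εσA T⁴.
A = 2·4.45 = 8.900 m²; T⁴ = (425)⁴ = 3.263×10¹⁰ K⁴.
P = 0.48 × 5.67×10⁻⁸ × 8.900 × 3.263×10¹⁰.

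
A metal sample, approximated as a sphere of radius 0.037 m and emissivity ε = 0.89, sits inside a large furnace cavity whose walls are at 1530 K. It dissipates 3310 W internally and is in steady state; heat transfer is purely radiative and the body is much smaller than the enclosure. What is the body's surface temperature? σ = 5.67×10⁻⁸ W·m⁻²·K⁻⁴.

For a small grey body in a large enclosure, net radiated power = εσA(T⁴ − T_w⁴).
Steady state: P = εσA(T⁴ − T_w⁴) with A = 4πr² = 0.01720 m².
T⁴ = P/(εσA) + T_w⁴ = 3310/(0.89·5.67×10⁻⁸·0.01720) + (1530)⁴
    = 3.813×10¹² + 5.480×10¹² = 9.293×10¹² K⁴.

T ≈ 1750 K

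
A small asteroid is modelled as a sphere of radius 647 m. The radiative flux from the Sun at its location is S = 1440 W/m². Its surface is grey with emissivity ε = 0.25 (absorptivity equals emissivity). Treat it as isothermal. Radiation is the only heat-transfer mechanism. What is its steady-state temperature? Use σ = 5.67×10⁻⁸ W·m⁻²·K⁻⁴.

At equilibrium, absorbed power = emitted power.
Absorbing cross-section = πr² = 1.315×10⁶ m²; emitting surface = 4πr² = 5.260×10⁶ m² (ratio 4).
εS·A_cross = εσ·A_surf·T⁴  ⇒  T⁴ = S/(4σ)   (ε cancels).
T⁴ = 1440/(4·5.67×10⁻⁸) = 6.349×10⁹ K⁴.
T = (6.349×10⁹)^(1/4).

T ≈ 282 K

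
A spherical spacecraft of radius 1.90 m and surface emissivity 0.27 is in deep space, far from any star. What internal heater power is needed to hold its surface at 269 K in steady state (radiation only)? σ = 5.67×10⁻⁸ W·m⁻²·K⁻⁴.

P ≈ 3640 W

P = εσ·4πr²·T⁴.
4πr² = 45.36 m²; T⁴ = 5.236×10⁹ K⁴.
P = 0.27·5.67×10⁻⁸·45.36·5.236×10⁹.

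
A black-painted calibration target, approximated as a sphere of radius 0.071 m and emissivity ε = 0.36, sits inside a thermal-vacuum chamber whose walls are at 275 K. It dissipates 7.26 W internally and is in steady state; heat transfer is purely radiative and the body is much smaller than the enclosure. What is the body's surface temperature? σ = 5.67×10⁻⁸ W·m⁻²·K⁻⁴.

For a small grey body in a large enclosure, net radiated power = εσA(T⁴ − T_w⁴).
Steady state: P = εσA(T⁴ − T_w⁴) with A = 4πr² = 0.06335 m².
T⁴ = P/(εσA) + T_w⁴ = 7.26/(0.36·5.67×10⁻⁸·0.06335) + (275)⁴
    = 5.615×10⁹ + 5.719×10⁹ = 1.133×10¹⁰ K⁴.

T ≈ 326 K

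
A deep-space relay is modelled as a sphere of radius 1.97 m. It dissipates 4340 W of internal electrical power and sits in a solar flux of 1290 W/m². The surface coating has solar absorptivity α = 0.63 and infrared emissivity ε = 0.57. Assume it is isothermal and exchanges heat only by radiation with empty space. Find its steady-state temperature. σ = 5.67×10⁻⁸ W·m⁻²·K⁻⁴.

At steady state, absorbed solar power + internal power = radiated power.
Absorbed: α·S·A_cross = 0.63·1290·12.19 = 9909 W (cross-section πr²).
Total input = 9909 + 4340 = 14250 W.
Radiated: εσ·A_surf·T⁴ with A_surf = 4πr² = 48.77 m².
T⁴ = 14250/(0.57·5.67×10⁻⁸·48.77) = 9.040×10⁹ K⁴.

T ≈ 308 K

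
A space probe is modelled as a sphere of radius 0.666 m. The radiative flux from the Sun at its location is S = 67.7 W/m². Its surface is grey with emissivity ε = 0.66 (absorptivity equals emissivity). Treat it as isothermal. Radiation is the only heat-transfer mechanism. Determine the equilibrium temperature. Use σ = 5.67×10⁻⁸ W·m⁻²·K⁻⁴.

At equilibrium, absorbed power = emitted power.
Absorbing cross-section = πr² = 1.393 m²; emitting surface = 4πr² = 5.574 m² (ratio 4).
εS·A_cross = εσ·A_surf·T⁴  ⇒  T⁴ = S/(4σ)   (ε cancels).
T⁴ = 67.7/(4·5.67×10⁻⁸) = 2.985×10⁸ K⁴.
T = (2.985×10⁸)^(1/4).

T ≈ 131 K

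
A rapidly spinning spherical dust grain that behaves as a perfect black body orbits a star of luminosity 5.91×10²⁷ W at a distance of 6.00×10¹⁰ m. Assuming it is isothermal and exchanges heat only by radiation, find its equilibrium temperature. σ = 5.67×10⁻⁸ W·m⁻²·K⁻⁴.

First find the stellar flux at distance d: S = L/(4πd²) = 5.91×10²⁷/(4π·(6.00×10¹⁰)²) = 1.306×10⁵ W/m².
For an isothermal sphere, absorbed (1−a)S·πr² = emitted σ·4πr²·T⁴, so T⁴ = (1−a)S/(4σ).
T⁴ = 1.00·1.306×10⁵/(4·5.67×10⁻⁸) = 5.760×10¹¹ K⁴.

T ≈ 871 K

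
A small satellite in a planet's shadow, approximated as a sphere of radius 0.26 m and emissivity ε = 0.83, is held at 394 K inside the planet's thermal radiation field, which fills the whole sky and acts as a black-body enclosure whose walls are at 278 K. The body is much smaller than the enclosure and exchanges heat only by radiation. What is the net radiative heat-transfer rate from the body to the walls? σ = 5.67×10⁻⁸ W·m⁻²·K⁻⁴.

P_net ≈ 725 W

For a small grey body in a large enclosure: P_net = εσA(T_body⁴ − T_wall⁴).
A = 4πr² = 0.8495 m²; T_body⁴ − T_wall⁴ = 2.410×10¹⁰ − 5.973×10⁹ = 1.813×10¹⁰ K⁴.
|P_net| = 0.83·5.67×10⁻⁸·0.8495·1.813×10¹⁰.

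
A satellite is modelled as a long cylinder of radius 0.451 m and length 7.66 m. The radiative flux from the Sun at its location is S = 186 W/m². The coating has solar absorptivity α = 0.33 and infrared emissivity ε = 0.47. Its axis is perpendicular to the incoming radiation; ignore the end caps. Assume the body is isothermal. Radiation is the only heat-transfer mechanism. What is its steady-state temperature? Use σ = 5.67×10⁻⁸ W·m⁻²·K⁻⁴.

At equilibrium, absorbed power = emitted power.
Absorbing cross-section = 2rL = 6.909 m²; emitting surface = 2πrL = 21.71 m² (ratio π).
αS·A_cross = εσ·A_surf·T⁴  ⇒  T⁴ = αS/(ε·πσ).
T⁴ = 0.330·186/(0.47·π·5.67×10⁻⁸) = 7.332×10⁸ K⁴.
T = (7.332×10⁸)^(1/4).

T ≈ 165 K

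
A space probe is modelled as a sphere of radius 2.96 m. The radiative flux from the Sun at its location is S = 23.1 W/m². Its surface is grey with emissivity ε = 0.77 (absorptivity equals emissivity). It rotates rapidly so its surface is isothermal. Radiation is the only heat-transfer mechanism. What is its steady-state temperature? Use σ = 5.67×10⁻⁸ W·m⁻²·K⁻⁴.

At equilibrium, absorbed power = emitted power.
Absorbing cross-section = πr² = 27.53 m²; emitting surface = 4πr² = 110.1 m² (ratio 4).
εS·A_cross = εσ·A_surf·T⁴  ⇒  T⁴ = S/(4σ)   (ε cancels).
T⁴ = 23.1/(4·5.67×10⁻⁸) = 1.019×10⁸ K⁴.
T = (1.019×10⁸)^(1/4).

T ≈ 100 K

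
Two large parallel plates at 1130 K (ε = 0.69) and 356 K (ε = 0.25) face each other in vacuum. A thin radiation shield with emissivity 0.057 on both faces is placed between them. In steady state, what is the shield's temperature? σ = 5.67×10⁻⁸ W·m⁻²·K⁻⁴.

T_s ≈ 968 K

In steady state the net flux on the hot side equals that on the cold side.
σ(T₁⁴−T_s⁴)/D₁ = σ(T_s⁴−T₂⁴)/D₂, with D₁ = 1/ε₁+1/ε_s−1 = 17.99, D₂ = 1/ε_s+1/ε₂−1 = 20.54.
Solve for T_s⁴: T_s⁴ = (D₂·T₁⁴ + D₁·T₂⁴)/(D₁+D₂) = 8.767×10¹¹ K⁴.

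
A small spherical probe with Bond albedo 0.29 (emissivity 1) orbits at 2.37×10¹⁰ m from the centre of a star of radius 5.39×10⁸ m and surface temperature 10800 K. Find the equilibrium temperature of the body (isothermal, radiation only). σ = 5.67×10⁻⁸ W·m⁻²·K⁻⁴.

T ≈ 1060 K

The star's surface emits σT_*⁴; at distance d the flux is S = σT_*⁴(R_*/d)².
S = 5.67×10⁻⁸·(10800)⁴·(5.39×10⁸/2.37×10¹⁰)² = 3.990×10⁵ W/m².
For an isothermal sphere T⁴ = (1−a)S/(4σ) = 1.249×10¹² K⁴.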